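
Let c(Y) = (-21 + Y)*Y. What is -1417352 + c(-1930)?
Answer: 2348078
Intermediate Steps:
c(Y) = Y*(-21 + Y)
-1417352 + c(-1930) = -1417352 - 1930*(-21 - 1930) = -1417352 - 1930*(-1951) = -1417352 + 3765430 = 2348078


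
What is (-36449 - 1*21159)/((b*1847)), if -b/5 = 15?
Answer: 57608/138525 ≈ 0.41587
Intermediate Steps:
b = -75 (b = -5*15 = -75)
(-36449 - 1*21159)/((b*1847)) = (-36449 - 1*21159)/((-75*1847)) = (-36449 - 21159)/(-138525) = -57608*(-1/138525) = 57608/138525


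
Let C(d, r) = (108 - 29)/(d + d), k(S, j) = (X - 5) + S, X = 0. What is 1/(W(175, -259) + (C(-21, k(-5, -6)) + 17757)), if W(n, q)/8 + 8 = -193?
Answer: 42/678179 ≈ 6.1931e-5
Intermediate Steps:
k(S, j) = -5 + S (k(S, j) = (0 - 5) + S = -5 + S)
W(n, q) = -1608 (W(n, q) = -64 + 8*(-193) = -64 - 1544 = -1608)
C(d, r) = 79/(2*d) (C(d, r) = 79/((2*d)) = 79*(1/(2*d)) = 79/(2*d))
1/(W(175, -259) + (C(-21, k(-5, -6)) + 17757)) = 1/(-1608 + ((79/2)/(-21) + 17757)) = 1/(-1608 + ((79/2)*(-1/21) + 17757)) = 1/(-1608 + (-79/42 + 17757)) = 1/(-1608 + 745715/42) = 1/(678179/42) = 42/678179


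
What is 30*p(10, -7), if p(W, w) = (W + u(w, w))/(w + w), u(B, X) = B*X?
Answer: -885/7 ≈ -126.43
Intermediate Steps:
p(W, w) = (W + w**2)/(2*w) (p(W, w) = (W + w*w)/(w + w) = (W + w**2)/((2*w)) = (W + w**2)*(1/(2*w)) = (W + w**2)/(2*w))
30*p(10, -7) = 30*((1/2)*(10 + (-7)**2)/(-7)) = 30*((1/2)*(-1/7)*(10 + 49)) = 30*((1/2)*(-1/7)*59) = 30*(-59/14) = -885/7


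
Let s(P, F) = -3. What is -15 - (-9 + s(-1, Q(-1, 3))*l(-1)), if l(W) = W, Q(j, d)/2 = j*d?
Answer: -9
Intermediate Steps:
Q(j, d) = 2*d*j (Q(j, d) = 2*(j*d) = 2*(d*j) = 2*d*j)
-15 - (-9 + s(-1, Q(-1, 3))*l(-1)) = -15 - (-9 - 3*(-1)) = -15 - (-9 + 3) = -15 - 1*(-6) = -15 + 6 = -9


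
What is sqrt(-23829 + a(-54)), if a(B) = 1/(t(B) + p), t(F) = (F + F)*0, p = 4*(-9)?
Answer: I*sqrt(857845)/6 ≈ 154.37*I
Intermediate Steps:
p = -36
t(F) = 0 (t(F) = (2*F)*0 = 0)
a(B) = -1/36 (a(B) = 1/(0 - 36) = 1/(-36) = -1/36)
sqrt(-23829 + a(-54)) = sqrt(-23829 - 1/36) = sqrt(-857845/36) = I*sqrt(857845)/6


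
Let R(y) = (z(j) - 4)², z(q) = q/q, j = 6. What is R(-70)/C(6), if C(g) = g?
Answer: 3/2 ≈ 1.5000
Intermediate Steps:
z(q) = 1
R(y) = 9 (R(y) = (1 - 4)² = (-3)² = 9)
R(-70)/C(6) = 9/6 = 9*(⅙) = 3/2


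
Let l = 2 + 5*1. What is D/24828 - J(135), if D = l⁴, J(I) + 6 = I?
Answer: -3200411/24828 ≈ -128.90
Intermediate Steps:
l = 7 (l = 2 + 5 = 7)
J(I) = -6 + I
D = 2401 (D = 7⁴ = 2401)
D/24828 - J(135) = 2401/24828 - (-6 + 135) = 2401*(1/24828) - 1*129 = 2401/24828 - 129 = -3200411/24828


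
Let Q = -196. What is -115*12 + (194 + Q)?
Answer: -1382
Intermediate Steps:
-115*12 + (194 + Q) = -115*12 + (194 - 196) = -1380 - 2 = -1382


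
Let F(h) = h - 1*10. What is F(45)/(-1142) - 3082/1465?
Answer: -3570919/1673030 ≈ -2.1344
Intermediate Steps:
F(h) = -10 + h (F(h) = h - 10 = -10 + h)
F(45)/(-1142) - 3082/1465 = (-10 + 45)/(-1142) - 3082/1465 = 35*(-1/1142) - 3082*1/1465 = -35/1142 - 3082/1465 = -3570919/1673030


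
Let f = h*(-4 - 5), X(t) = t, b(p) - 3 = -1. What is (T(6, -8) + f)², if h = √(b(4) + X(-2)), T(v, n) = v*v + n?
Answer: 784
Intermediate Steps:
b(p) = 2 (b(p) = 3 - 1 = 2)
T(v, n) = n + v² (T(v, n) = v² + n = n + v²)
h = 0 (h = √(2 - 2) = √0 = 0)
f = 0 (f = 0*(-4 - 5) = 0*(-9) = 0)
(T(6, -8) + f)² = ((-8 + 6²) + 0)² = ((-8 + 36) + 0)² = (28 + 0)² = 28² = 784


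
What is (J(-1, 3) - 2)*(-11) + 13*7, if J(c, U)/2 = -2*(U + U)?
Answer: 377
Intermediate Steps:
J(c, U) = -8*U (J(c, U) = 2*(-2*(U + U)) = 2*(-4*U) = -8*U)
(J(-1, 3) - 2)*(-11) + 13*7 = (-8*3 - 2)*(-11) + 13*7 = (-24 - 2)*(-11) + 91 = -26*(-11) + 91 = 286 + 91 = 377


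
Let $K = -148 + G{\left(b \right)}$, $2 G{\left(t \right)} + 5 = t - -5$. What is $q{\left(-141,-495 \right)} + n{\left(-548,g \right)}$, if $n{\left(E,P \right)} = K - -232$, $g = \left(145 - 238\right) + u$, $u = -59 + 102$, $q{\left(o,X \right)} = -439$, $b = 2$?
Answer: $-354$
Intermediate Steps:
$u = 43$
$g = -50$ ($g = \left(145 - 238\right) + 43 = -93 + 43 = -50$)
$G{\left(t \right)} = \frac{t}{2}$ ($G{\left(t \right)} = - \frac{5}{2} + \frac{t - -5}{2} = - \frac{5}{2} + \frac{t + 5}{2} = - \frac{5}{2} + \frac{5 + t}{2} = - \frac{5}{2} + \left(\frac{5}{2} + \frac{t}{2}\right) = \frac{t}{2}$)
$K = -147$ ($K = -148 + \frac{1}{2} \cdot 2 = -148 + 1 = -147$)
$n{\left(E,P \right)} = 85$ ($n{\left(E,P \right)} = -147 - -232 = -147 + 232 = 85$)
$q{\left(-141,-495 \right)} + n{\left(-548,g \right)} = -439 + 85 = -354$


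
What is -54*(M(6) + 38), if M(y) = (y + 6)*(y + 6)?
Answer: -9828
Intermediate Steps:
M(y) = (6 + y)**2 (M(y) = (6 + y)*(6 + y) = (6 + y)**2)
-54*(M(6) + 38) = -54*((6 + 6)**2 + 38) = -54*(12**2 + 38) = -54*(144 + 38) = -54*182 = -9828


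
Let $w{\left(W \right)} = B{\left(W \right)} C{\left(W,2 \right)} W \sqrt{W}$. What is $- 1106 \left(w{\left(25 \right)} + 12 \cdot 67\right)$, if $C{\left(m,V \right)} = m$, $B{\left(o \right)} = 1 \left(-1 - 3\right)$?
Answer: $12935776$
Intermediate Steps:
$B{\left(o \right)} = -4$ ($B{\left(o \right)} = 1 \left(-4\right) = -4$)
$w{\left(W \right)} = - 4 W^{\frac{5}{2}}$ ($w{\left(W \right)} = - 4 W W \sqrt{W} = - 4 W W^{\frac{3}{2}} = - 4 W^{\frac{5}{2}}$)
$- 1106 \left(w{\left(25 \right)} + 12 \cdot 67\right) = - 1106 \left(- 4 \cdot 25^{\frac{5}{2}} + 12 \cdot 67\right) = - 1106 \left(\left(-4\right) 3125 + 804\right) = - 1106 \left(-12500 + 804\right) = \left(-1106\right) \left(-11696\right) = 12935776$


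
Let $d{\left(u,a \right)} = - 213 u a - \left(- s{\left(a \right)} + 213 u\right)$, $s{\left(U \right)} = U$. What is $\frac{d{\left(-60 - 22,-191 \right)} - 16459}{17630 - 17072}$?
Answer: $- \frac{555865}{93} \approx -5977.0$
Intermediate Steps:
$d{\left(u,a \right)} = a - 213 u - 213 a u$ ($d{\left(u,a \right)} = - 213 u a + \left(- 213 u + a\right) = - 213 a u + \left(a - 213 u\right) = a - 213 u - 213 a u$)
$\frac{d{\left(-60 - 22,-191 \right)} - 16459}{17630 - 17072} = \frac{\left(-191 - 213 \left(-60 - 22\right) - - 40683 \left(-60 - 22\right)\right) - 16459}{17630 - 17072} = \frac{\left(-191 - 213 \left(-60 - 22\right) - - 40683 \left(-60 - 22\right)\right) - 16459}{558} = \left(\left(-191 - -17466 - \left(-40683\right) \left(-82\right)\right) - 16459\right) \frac{1}{558} = \left(\left(-191 + 17466 - 3336006\right) - 16459\right) \frac{1}{558} = \left(-3318731 - 16459\right) \frac{1}{558} = \left(-3335190\right) \frac{1}{558} = - \frac{555865}{93}$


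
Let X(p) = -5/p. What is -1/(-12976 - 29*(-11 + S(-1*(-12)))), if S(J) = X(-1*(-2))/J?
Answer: 24/303623 ≈ 7.9045e-5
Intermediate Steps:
S(J) = -5/(2*J) (S(J) = (-5/((-1*(-2))))/J = (-5/2)/J = (-5*1/2)/J = -5/(2*J))
-1/(-12976 - 29*(-11 + S(-1*(-12)))) = -1/(-12976 - 29*(-11 - 5/(2*((-1*(-12)))))) = -1/(-12976 - 29*(-11 - 5/2/12)) = -1/(-12976 - 29*(-11 - 5/2*1/12)) = -1/(-12976 - 29*(-11 - 5/24)) = -1/(-12976 - 29*(-269/24)) = -1/(-12976 + 7801/24) = -1/(-303623/24) = -1*(-24/303623) = 24/303623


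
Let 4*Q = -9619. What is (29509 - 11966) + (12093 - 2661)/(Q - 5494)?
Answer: 554233357/31595 ≈ 17542.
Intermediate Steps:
Q = -9619/4 (Q = (1/4)*(-9619) = -9619/4 ≈ -2404.8)
(29509 - 11966) + (12093 - 2661)/(Q - 5494) = (29509 - 11966) + (12093 - 2661)/(-9619/4 - 5494) = 17543 + 9432/(-31595/4) = 17543 + 9432*(-4/31595) = 17543 - 37728/31595 = 554233357/31595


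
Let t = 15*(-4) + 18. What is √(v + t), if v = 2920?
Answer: √2878 ≈ 53.647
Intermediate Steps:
t = -42 (t = -60 + 18 = -42)
√(v + t) = √(2920 - 42) = √2878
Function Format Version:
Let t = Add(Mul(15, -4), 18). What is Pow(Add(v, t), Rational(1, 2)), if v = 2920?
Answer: Pow(2878, Rational(1, 2)) ≈ 53.647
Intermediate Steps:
t = -42 (t = Add(-60, 18) = -42)
Pow(Add(v, t), Rational(1, 2)) = Pow(Add(2920, -42), Rational(1, 2)) = Pow(2878, Rational(1, 2))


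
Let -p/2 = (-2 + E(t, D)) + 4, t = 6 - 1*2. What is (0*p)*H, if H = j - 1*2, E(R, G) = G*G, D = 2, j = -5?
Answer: 0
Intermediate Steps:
t = 4 (t = 6 - 2 = 4)
E(R, G) = G**2
H = -7 (H = -5 - 1*2 = -5 - 2 = -7)
p = -12 (p = -2*((-2 + 2**2) + 4) = -2*((-2 + 4) + 4) = -2*(2 + 4) = -2*6 = -12)
(0*p)*H = (0*(-12))*(-7) = 0*(-7) = 0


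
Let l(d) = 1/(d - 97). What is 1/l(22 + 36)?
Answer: -39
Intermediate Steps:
l(d) = 1/(-97 + d)
1/l(22 + 36) = 1/(1/(-97 + (22 + 36))) = 1/(1/(-97 + 58)) = 1/(1/(-39)) = 1/(-1/39) = -39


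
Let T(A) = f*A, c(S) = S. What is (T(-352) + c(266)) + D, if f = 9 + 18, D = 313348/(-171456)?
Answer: -20845051/2256 ≈ -9239.8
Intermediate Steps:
D = -4123/2256 (D = 313348*(-1/171456) = -4123/2256 ≈ -1.8276)
f = 27
T(A) = 27*A
(T(-352) + c(266)) + D = (27*(-352) + 266) - 4123/2256 = (-9504 + 266) - 4123/2256 = -9238 - 4123/2256 = -20845051/2256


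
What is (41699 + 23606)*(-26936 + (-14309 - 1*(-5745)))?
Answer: -2318327500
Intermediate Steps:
(41699 + 23606)*(-26936 + (-14309 - 1*(-5745))) = 65305*(-26936 + (-14309 + 5745)) = 65305*(-26936 - 8564) = 65305*(-35500) = -2318327500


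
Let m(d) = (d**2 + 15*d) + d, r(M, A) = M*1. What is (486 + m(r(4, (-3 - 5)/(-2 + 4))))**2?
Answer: 320356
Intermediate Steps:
r(M, A) = M
m(d) = d**2 + 16*d
(486 + m(r(4, (-3 - 5)/(-2 + 4))))**2 = (486 + 4*(16 + 4))**2 = (486 + 4*20)**2 = (486 + 80)**2 = 566**2 = 320356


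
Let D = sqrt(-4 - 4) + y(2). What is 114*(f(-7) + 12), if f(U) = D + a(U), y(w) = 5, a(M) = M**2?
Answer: 7524 + 228*I*sqrt(2) ≈ 7524.0 + 322.44*I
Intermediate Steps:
D = 5 + 2*I*sqrt(2) (D = sqrt(-4 - 4) + 5 = sqrt(-8) + 5 = 2*I*sqrt(2) + 5 = 5 + 2*I*sqrt(2) ≈ 5.0 + 2.8284*I)
f(U) = 5 + U**2 + 2*I*sqrt(2) (f(U) = (5 + 2*I*sqrt(2)) + U**2 = 5 + U**2 + 2*I*sqrt(2))
114*(f(-7) + 12) = 114*((5 + (-7)**2 + 2*I*sqrt(2)) + 12) = 114*((5 + 49 + 2*I*sqrt(2)) + 12) = 114*((54 + 2*I*sqrt(2)) + 12) = 114*(66 + 2*I*sqrt(2)) = 7524 + 228*I*sqrt(2)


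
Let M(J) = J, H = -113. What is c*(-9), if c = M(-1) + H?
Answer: 1026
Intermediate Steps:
c = -114 (c = -1 - 113 = -114)
c*(-9) = -114*(-9) = 1026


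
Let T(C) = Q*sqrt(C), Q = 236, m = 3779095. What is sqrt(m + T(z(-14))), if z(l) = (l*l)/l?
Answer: sqrt(3779095 + 236*I*sqrt(14)) ≈ 1944.0 + 0.23*I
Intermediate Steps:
z(l) = l (z(l) = l**2/l = l)
T(C) = 236*sqrt(C)
sqrt(m + T(z(-14))) = sqrt(3779095 + 236*sqrt(-14)) = sqrt(3779095 + 236*(I*sqrt(14))) = sqrt(3779095 + 236*I*sqrt(14))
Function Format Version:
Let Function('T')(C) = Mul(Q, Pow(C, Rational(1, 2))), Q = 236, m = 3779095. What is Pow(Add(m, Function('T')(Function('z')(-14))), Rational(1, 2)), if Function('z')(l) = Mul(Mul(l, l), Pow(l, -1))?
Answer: Pow(Add(3779095, Mul(236, I, Pow(14, Rational(1, 2)))), Rational(1, 2)) ≈ Add(1944.0, Mul(0.23, I))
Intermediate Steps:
Function('z')(l) = l (Function('z')(l) = Mul(Pow(l, 2), Pow(l, -1)) = l)
Function('T')(C) = Mul(236, Pow(C, Rational(1, 2)))
Pow(Add(m, Function('T')(Function('z')(-14))), Rational(1, 2)) = Pow(Add(3779095, Mul(236, Pow(-14, Rational(1, 2)))), Rational(1, 2)) = Pow(Add(3779095, Mul(236, Mul(I, Pow(14, Rational(1, 2))))), Rational(1, 2)) = Pow(Add(3779095, Mul(236, I, Pow(14, Rational(1, 2)))), Rational(1, 2))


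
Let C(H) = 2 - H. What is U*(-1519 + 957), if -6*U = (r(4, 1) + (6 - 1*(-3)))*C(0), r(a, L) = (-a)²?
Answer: 14050/3 ≈ 4683.3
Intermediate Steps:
r(a, L) = a²
U = -25/3 (U = -(4² + (6 - 1*(-3)))*(2 - 1*0)/6 = -(16 + (6 + 3))*(2 + 0)/6 = -(16 + 9)*2/6 = -25*2/6 = -⅙*50 = -25/3 ≈ -8.3333)
U*(-1519 + 957) = -25*(-1519 + 957)/3 = -25/3*(-562) = 14050/3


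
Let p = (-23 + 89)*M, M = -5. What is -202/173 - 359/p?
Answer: -4553/57090 ≈ -0.079751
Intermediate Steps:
p = -330 (p = (-23 + 89)*(-5) = 66*(-5) = -330)
-202/173 - 359/p = -202/173 - 359/(-330) = -202*1/173 - 359*(-1/330) = -202/173 + 359/330 = -4553/57090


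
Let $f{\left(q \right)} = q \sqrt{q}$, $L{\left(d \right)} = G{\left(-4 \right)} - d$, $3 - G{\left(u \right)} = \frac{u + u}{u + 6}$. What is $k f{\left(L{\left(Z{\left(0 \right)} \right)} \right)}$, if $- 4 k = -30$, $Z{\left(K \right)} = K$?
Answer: $\frac{105 \sqrt{7}}{2} \approx 138.9$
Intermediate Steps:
$G{\left(u \right)} = 3 - \frac{2 u}{6 + u}$ ($G{\left(u \right)} = 3 - \frac{u + u}{u + 6} = 3 - \frac{2 u}{6 + u}$)
$L{\left(d \right)} = 7 - d$ ($L{\left(d \right)} = \frac{18 - 4}{6 - 4} - d = \frac{1}{2} \cdot 14 - d = 7 - d$)
$k = \frac{15}{2}$ ($k = \left(- \frac{1}{4}\right) \left(-30\right) = \frac{15}{2} \approx 7.5$)
$f{\left(q \right)} = q^{\frac{3}{2}}$
$k f{\left(L{\left(Z{\left(0 \right)} \right)} \right)} = \frac{15 \left(7 - 0\right)^{\frac{3}{2}}}{2} = \frac{15 \left(7 + 0\right)^{\frac{3}{2}}}{2} = \frac{15 \cdot 7^{\frac{3}{2}}}{2} = \frac{15 \cdot 7 \sqrt{7}}{2} = \frac{105 \sqrt{7}}{2}$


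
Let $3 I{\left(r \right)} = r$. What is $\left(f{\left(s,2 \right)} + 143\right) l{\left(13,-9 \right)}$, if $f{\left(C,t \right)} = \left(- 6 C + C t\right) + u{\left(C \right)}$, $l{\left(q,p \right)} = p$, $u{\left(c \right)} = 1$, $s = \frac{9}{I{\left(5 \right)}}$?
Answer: $- \frac{5508}{5} \approx -1101.6$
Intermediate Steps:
$I{\left(r \right)} = \frac{r}{3}$
$s = \frac{27}{5}$ ($s = \frac{9}{\frac{1}{3} \cdot 5} = \frac{9}{\frac{5}{3}} = 9 \cdot \frac{3}{5} = \frac{27}{5} \approx 5.4$)
$f{\left(C,t \right)} = 1 - 6 C + C t$ ($f{\left(C,t \right)} = \left(- 6 C + C t\right) + 1 = 1 - 6 C + C t$)
$\left(f{\left(s,2 \right)} + 143\right) l{\left(13,-9 \right)} = \left(\left(1 - \frac{162}{5} + \frac{27}{5} \cdot 2\right) + 143\right) \left(-9\right) = \left(\left(1 - \frac{162}{5} + \frac{54}{5}\right) + 143\right) \left(-9\right) = \left(- \frac{103}{5} + 143\right) \left(-9\right) = \frac{612}{5} \left(-9\right) = - \frac{5508}{5}$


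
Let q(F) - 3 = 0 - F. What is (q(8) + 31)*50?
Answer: 1300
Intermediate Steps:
q(F) = 3 - F (q(F) = 3 + (0 - F) = 3 - F)
(q(8) + 31)*50 = ((3 - 1*8) + 31)*50 = ((3 - 8) + 31)*50 = (-5 + 31)*50 = 26*50 = 1300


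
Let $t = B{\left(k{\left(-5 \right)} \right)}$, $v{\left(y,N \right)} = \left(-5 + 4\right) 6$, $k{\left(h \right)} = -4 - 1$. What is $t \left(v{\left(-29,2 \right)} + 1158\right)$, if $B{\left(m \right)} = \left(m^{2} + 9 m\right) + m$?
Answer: $-28800$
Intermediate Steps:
$k{\left(h \right)} = -5$ ($k{\left(h \right)} = -4 - 1 = -5$)
$v{\left(y,N \right)} = -6$ ($v{\left(y,N \right)} = \left(-1\right) 6 = -6$)
$B{\left(m \right)} = m^{2} + 10 m$
$t = -25$ ($t = - 5 \left(10 - 5\right) = \left(-5\right) 5 = -25$)
$t \left(v{\left(-29,2 \right)} + 1158\right) = - 25 \left(-6 + 1158\right) = \left(-25\right) 1152 = -28800$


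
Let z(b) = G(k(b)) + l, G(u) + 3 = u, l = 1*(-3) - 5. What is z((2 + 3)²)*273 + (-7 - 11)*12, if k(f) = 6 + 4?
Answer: -489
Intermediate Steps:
k(f) = 10
l = -8 (l = -3 - 5 = -8)
G(u) = -3 + u
z(b) = -1 (z(b) = (-3 + 10) - 8 = 7 - 8 = -1)
z((2 + 3)²)*273 + (-7 - 11)*12 = -1*273 + (-7 - 11)*12 = -273 - 18*12 = -273 - 216 = -489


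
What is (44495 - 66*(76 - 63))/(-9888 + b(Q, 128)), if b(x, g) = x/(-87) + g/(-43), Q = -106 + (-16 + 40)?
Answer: -163246017/36998618 ≈ -4.4122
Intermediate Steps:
Q = -82 (Q = -106 + 24 = -82)
b(x, g) = -g/43 - x/87 (b(x, g) = x*(-1/87) + g*(-1/43) = -x/87 - g/43 = -g/43 - x/87)
(44495 - 66*(76 - 63))/(-9888 + b(Q, 128)) = (44495 - 66*(76 - 63))/(-9888 + (-1/43*128 - 1/87*(-82))) = (44495 - 66*13)/(-9888 + (-128/43 + 82/87)) = (44495 - 858)/(-9888 - 7610/3741) = 43637/(-36998618/3741) = 43637*(-3741/36998618) = -163246017/36998618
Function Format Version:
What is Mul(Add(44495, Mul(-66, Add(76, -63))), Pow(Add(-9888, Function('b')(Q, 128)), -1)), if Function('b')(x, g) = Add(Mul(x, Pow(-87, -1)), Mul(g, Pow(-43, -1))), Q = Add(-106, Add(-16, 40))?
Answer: Rational(-163246017, 36998618) ≈ -4.4122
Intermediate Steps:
Q = -82 (Q = Add(-106, 24) = -82)
Function('b')(x, g) = Add(Mul(Rational(-1, 43), g), Mul(Rational(-1, 87), x)) (Function('b')(x, g) = Add(Mul(x, Rational(-1, 87)), Mul(g, Rational(-1, 43))) = Add(Mul(Rational(-1, 87), x), Mul(Rational(-1, 43), g)) = Add(Mul(Rational(-1, 43), g), Mul(Rational(-1, 87), x)))
Mul(Add(44495, Mul(-66, Add(76, -63))), Pow(Add(-9888, Function('b')(Q, 128)), -1)) = Mul(Add(44495, Mul(-66, Add(76, -63))), Pow(Add(-9888, Add(Mul(Rational(-1, 43), 128), Mul(Rational(-1, 87), -82))), -1)) = Mul(Add(44495, Mul(-66, 13)), Pow(Add(-9888, Add(Rational(-128, 43), Rational(82, 87))), -1)) = Mul(Add(44495, -858), Pow(Add(-9888, Rational(-7610, 3741)), -1)) = Mul(43637, Pow(Rational(-36998618, 3741), -1)) = Mul(43637, Rational(-3741, 36998618)) = Rational(-163246017, 36998618)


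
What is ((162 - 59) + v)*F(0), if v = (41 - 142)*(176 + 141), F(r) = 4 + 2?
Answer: -191484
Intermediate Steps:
F(r) = 6
v = -32017 (v = -101*317 = -32017)
((162 - 59) + v)*F(0) = ((162 - 59) - 32017)*6 = (103 - 32017)*6 = -31914*6 = -191484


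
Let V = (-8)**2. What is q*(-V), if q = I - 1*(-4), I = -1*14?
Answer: 640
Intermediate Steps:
V = 64
I = -14
q = -10 (q = -14 - 1*(-4) = -14 + 4 = -10)
q*(-V) = -(-10)*64 = -10*(-64) = 640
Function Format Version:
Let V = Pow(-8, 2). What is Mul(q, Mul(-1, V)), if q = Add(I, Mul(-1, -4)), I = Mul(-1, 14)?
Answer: 640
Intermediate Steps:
V = 64
I = -14
q = -10 (q = Add(-14, Mul(-1, -4)) = Add(-14, 4) = -10)
Mul(q, Mul(-1, V)) = Mul(-10, Mul(-1, 64)) = Mul(-10, -64) = 640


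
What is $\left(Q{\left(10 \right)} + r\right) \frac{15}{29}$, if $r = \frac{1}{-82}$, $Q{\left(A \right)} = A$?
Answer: $\frac{12285}{2378} \approx 5.1661$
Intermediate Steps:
$r = - \frac{1}{82} \approx -0.012195$
$\left(Q{\left(10 \right)} + r\right) \frac{15}{29} = \left(10 - \frac{1}{82}\right) \frac{15}{29} = \frac{819 \cdot 15 \cdot \frac{1}{29}}{82} = \frac{819}{82} \cdot \frac{15}{29} = \frac{12285}{2378}$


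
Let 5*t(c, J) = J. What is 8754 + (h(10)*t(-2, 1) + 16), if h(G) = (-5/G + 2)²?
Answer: 175409/20 ≈ 8770.5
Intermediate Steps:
t(c, J) = J/5
h(G) = (2 - 5/G)²
8754 + (h(10)*t(-2, 1) + 16) = 8754 + (((-5 + 2*10)²/10²)*((⅕)*1) + 16) = 8754 + (((-5 + 20)²/100)*(⅕) + 16) = 8754 + (((1/100)*15²)*(⅕) + 16) = 8754 + (((1/100)*225)*(⅕) + 16) = 8754 + ((9/4)*(⅕) + 16) = 8754 + (9/20 + 16) = 8754 + 329/20 = 175409/20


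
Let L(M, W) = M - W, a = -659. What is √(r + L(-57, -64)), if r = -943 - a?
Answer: I*√277 ≈ 16.643*I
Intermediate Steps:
r = -284 (r = -943 - 1*(-659) = -943 + 659 = -284)
√(r + L(-57, -64)) = √(-284 + (-57 - 1*(-64))) = √(-284 + (-57 + 64)) = √(-284 + 7) = √(-277) = I*√277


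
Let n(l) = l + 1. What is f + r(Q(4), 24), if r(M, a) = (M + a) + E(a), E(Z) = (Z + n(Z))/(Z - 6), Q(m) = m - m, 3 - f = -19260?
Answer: 347215/18 ≈ 19290.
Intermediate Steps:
f = 19263 (f = 3 - 1*(-19260) = 3 + 19260 = 19263)
n(l) = 1 + l
Q(m) = 0
E(Z) = (1 + 2*Z)/(-6 + Z) (E(Z) = (Z + (1 + Z))/(Z - 6) = (1 + 2*Z)/(-6 + Z))
r(M, a) = M + a + (1 + 2*a)/(-6 + a) (r(M, a) = (M + a) + (1 + 2*a)/(-6 + a) = M + a + (1 + 2*a)/(-6 + a))
f + r(Q(4), 24) = 19263 + (1 + 2*24 + (-6 + 24)*(0 + 24))/(-6 + 24) = 19263 + (1 + 48 + 18*24)/18 = 19263 + (1 + 48 + 432)/18 = 19263 + (1/18)*481 = 19263 + 481/18 = 347215/18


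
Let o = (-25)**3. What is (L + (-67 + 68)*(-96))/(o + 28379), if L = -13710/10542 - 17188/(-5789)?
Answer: -137067251/18532059406 ≈ -0.0073962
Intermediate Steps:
o = -15625
L = 2424493/1453039 (L = -13710*1/10542 - 17188*(-1/5789) = -2285/1757 + 17188/5789 = 2424493/1453039 ≈ 1.6686)
(L + (-67 + 68)*(-96))/(o + 28379) = (2424493/1453039 + (-67 + 68)*(-96))/(-15625 + 28379) = (2424493/1453039 + 1*(-96))/12754 = (2424493/1453039 - 96)*(1/12754) = -137067251/1453039*1/12754 = -137067251/18532059406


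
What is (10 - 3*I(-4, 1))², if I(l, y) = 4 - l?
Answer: 196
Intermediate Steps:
(10 - 3*I(-4, 1))² = (10 - 3*(4 - 1*(-4)))² = (10 - 3*(4 + 4))² = (10 - 3*8)² = (10 - 24)² = (-14)² = 196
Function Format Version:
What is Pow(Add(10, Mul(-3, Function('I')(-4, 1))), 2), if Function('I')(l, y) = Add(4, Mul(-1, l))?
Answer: 196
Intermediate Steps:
Pow(Add(10, Mul(-3, Function('I')(-4, 1))), 2) = Pow(Add(10, Mul(-3, Add(4, Mul(-1, -4)))), 2) = Pow(Add(10, Mul(-3, Add(4, 4))), 2) = Pow(Add(10, Mul(-3, 8)), 2) = Pow(Add(10, -24), 2) = Pow(-14, 2) = 196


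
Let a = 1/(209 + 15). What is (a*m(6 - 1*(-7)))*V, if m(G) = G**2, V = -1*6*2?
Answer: -507/56 ≈ -9.0536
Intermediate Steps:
a = 1/224 ≈ 0.0044643
V = -12 (V = -6*2 = -12)
(a*m(6 - 1*(-7)))*V = ((6 - 1*(-7))**2/224)*(-12) = ((6 + 7)**2/224)*(-12) = ((1/224)*13**2)*(-12) = ((1/224)*169)*(-12) = (169/224)*(-12) = -507/56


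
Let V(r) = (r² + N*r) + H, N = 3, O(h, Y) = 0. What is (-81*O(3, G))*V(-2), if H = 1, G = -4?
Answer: 0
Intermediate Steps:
V(r) = 1 + r² + 3*r (V(r) = (r² + 3*r) + 1 = 1 + r² + 3*r)
(-81*O(3, G))*V(-2) = (-81*0)*(1 + (-2)² + 3*(-2)) = 0*(1 + 4 - 6) = 0*(-1) = 0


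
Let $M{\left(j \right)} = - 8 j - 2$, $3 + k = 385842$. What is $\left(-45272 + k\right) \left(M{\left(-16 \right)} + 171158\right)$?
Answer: $58333678028$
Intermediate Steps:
$k = 385839$ ($k = -3 + 385842 = 385839$)
$M{\left(j \right)} = -2 - 8 j$
$\left(-45272 + k\right) \left(M{\left(-16 \right)} + 171158\right) = \left(-45272 + 385839\right) \left(\left(-2 - -128\right) + 171158\right) = 340567 \left(\left(-2 + 128\right) + 171158\right) = 340567 \left(126 + 171158\right) = 340567 \cdot 171284 = 58333678028$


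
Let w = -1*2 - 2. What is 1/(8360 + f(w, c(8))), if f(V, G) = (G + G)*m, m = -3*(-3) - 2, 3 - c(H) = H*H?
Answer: 1/7506 ≈ 0.00013323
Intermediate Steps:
c(H) = 3 - H² (c(H) = 3 - H*H = 3 - H²)
w = -4 (w = -2 - 2 = -4)
m = 7 (m = 9 - 2 = 7)
f(V, G) = 14*G (f(V, G) = (G + G)*7 = (2*G)*7 = 14*G)
1/(8360 + f(w, c(8))) = 1/(8360 + 14*(3 - 1*8²)) = 1/(8360 + 14*(3 - 1*64)) = 1/(8360 + 14*(3 - 64)) = 1/(8360 + 14*(-61)) = 1/(8360 - 854) = 1/7506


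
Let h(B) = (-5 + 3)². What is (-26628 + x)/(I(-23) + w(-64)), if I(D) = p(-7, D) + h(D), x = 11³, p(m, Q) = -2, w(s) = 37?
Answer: -25297/39 ≈ -648.64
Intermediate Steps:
h(B) = 4 (h(B) = (-2)² = 4)
x = 1331
I(D) = 2 (I(D) = -2 + 4 = 2)
(-26628 + x)/(I(-23) + w(-64)) = (-26628 + 1331)/(2 + 37) = -25297/39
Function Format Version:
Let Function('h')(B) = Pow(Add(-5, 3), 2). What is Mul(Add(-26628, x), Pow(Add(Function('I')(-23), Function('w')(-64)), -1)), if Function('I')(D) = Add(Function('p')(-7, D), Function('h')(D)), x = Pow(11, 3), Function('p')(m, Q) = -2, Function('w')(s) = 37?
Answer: Rational(-25297, 39) ≈ -648.64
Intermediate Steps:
Function('h')(B) = 4 (Function('h')(B) = Pow(-2, 2) = 4)
x = 1331
Function('I')(D) = 2 (Function('I')(D) = Add(-2, 4) = 2)
Mul(Add(-26628, x), Pow(Add(Function('I')(-23), Function('w')(-64)), -1)) = Mul(Add(-26628, 1331), Pow(Add(2, 37), -1)) = Mul(-25297, Pow(39, -1)) = Mul(-25297, Rational(1, 39)) = Rational(-25297, 39)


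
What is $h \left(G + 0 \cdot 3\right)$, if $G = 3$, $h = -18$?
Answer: $-54$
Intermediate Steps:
$h \left(G + 0 \cdot 3\right) = - 18 \left(3 + 0 \cdot 3\right) = - 18 \left(3 + 0\right) = \left(-18\right) 3 = -54$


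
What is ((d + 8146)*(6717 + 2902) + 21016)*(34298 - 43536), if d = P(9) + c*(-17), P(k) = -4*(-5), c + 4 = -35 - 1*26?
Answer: -824018191070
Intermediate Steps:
c = -65 (c = -4 + (-35 - 1*26) = -4 + (-35 - 26) = -4 - 61 = -65)
P(k) = 20
d = 1125 (d = 20 - 65*(-17) = 20 + 1105 = 1125)
((d + 8146)*(6717 + 2902) + 21016)*(34298 - 43536) = ((1125 + 8146)*(6717 + 2902) + 21016)*(34298 - 43536) = (9271*9619 + 21016)*(-9238) = (89177749 + 21016)*(-9238) = 89198765*(-9238) = -824018191070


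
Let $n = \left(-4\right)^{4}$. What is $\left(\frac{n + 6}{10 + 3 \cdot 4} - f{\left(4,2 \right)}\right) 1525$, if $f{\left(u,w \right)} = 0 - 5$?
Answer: $\frac{283650}{11} \approx 25786.0$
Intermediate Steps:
$n = 256$
$f{\left(u,w \right)} = -5$
$\left(\frac{n + 6}{10 + 3 \cdot 4} - f{\left(4,2 \right)}\right) 1525 = \left(\frac{256 + 6}{10 + 3 \cdot 4} - -5\right) 1525 = \left(\frac{262}{10 + 12} + 5\right) 1525 = \left(\frac{262}{22} + 5\right) 1525 = \left(262 \cdot \frac{1}{22} + 5\right) 1525 = \left(\frac{131}{11} + 5\right) 1525 = \frac{186}{11} \cdot 1525 = \frac{283650}{11}$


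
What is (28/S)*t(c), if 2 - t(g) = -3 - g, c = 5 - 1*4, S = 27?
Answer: 56/9 ≈ 6.2222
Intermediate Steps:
c = 1 (c = 5 - 4 = 1)
t(g) = 5 + g (t(g) = 2 - (-3 - g) = 2 + (3 + g) = 5 + g)
(28/S)*t(c) = (28/27)*(5 + 1) = (28*(1/27))*6 = (28/27)*6 = 56/9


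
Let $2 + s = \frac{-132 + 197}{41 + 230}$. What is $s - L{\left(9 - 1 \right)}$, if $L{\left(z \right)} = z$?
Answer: $- \frac{2645}{271} \approx -9.7601$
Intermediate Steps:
$s = - \frac{477}{271}$ ($s = -2 + \frac{-132 + 197}{41 + 230} = -2 + \frac{65}{271} = - \frac{477}{271} \approx -1.7601$)
$s - L{\left(9 - 1 \right)} = - \frac{477}{271} - \left(9 - 1\right) = - \frac{477}{271} - 8 = - \frac{2645}{271}$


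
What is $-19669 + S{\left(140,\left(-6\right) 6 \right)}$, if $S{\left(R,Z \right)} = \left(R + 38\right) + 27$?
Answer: $-19464$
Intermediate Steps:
$S{\left(R,Z \right)} = 65 + R$ ($S{\left(R,Z \right)} = \left(38 + R\right) + 27 = 65 + R$)
$-19669 + S{\left(140,\left(-6\right) 6 \right)} = -19669 + \left(65 + 140\right) = -19669 + 205 = -19464$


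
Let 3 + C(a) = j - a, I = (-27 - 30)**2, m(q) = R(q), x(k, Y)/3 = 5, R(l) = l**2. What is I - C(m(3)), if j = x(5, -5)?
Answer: 3246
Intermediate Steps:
x(k, Y) = 15 (x(k, Y) = 3*5 = 15)
m(q) = q**2
j = 15
I = 3249 (I = (-57)**2 = 3249)
C(a) = 12 - a (C(a) = -3 + (15 - a) = 12 - a)
I - C(m(3)) = 3249 - (12 - 1*3**2) = 3249 - (12 - 1*9) = 3249 - (12 - 9) = 3249 - 1*3 = 3249 - 3 = 3246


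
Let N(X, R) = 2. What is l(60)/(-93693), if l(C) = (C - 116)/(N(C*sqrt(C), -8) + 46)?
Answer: 7/562158 ≈ 1.2452e-5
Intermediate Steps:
l(C) = -29/12 + C/48 (l(C) = (C - 116)/(2 + 46) = (-116 + C)/48 = (-116 + C)*(1/48) = -29/12 + C/48)
l(60)/(-93693) = (-29/12 + (1/48)*60)/(-93693) = (-29/12 + 5/4)*(-1/93693) = -7/6*(-1/93693) = 7/562158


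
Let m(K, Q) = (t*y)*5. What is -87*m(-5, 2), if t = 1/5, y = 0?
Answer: 0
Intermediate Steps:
t = ⅕ ≈ 0.20000
m(K, Q) = 0 (m(K, Q) = ((⅕)*0)*5 = 0*5 = 0)
-87*m(-5, 2) = -87*0 = 0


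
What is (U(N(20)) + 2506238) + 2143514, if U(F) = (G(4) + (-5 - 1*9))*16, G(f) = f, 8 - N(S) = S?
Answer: 4649592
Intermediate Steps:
N(S) = 8 - S
U(F) = -160 (U(F) = (4 + (-5 - 1*9))*16 = (4 + (-5 - 9))*16 = (4 - 14)*16 = -10*16 = -160)
(U(N(20)) + 2506238) + 2143514 = (-160 + 2506238) + 2143514 = 2506078 + 2143514 = 4649592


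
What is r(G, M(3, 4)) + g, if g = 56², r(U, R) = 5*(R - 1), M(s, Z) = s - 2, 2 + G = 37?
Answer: 3136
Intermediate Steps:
G = 35 (G = -2 + 37 = 35)
M(s, Z) = -2 + s
r(U, R) = -5 + 5*R (r(U, R) = 5*(-1 + R) = -5 + 5*R)
g = 3136
r(G, M(3, 4)) + g = (-5 + 5*(-2 + 3)) + 3136 = (-5 + 5*1) + 3136 = (-5 + 5) + 3136 = 0 + 3136 = 3136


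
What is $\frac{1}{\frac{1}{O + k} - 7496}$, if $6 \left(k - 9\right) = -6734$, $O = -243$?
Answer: $- \frac{4069}{30501227} \approx -0.0001334$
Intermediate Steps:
$k = - \frac{3340}{3}$ ($k = 9 + \frac{1}{6} \left(-6734\right) = 9 - \frac{3367}{3} = - \frac{3340}{3} \approx -1113.3$)
$\frac{1}{\frac{1}{O + k} - 7496} = \frac{1}{\frac{1}{-243 - \frac{3340}{3}} - 7496} = \frac{1}{\frac{1}{- \frac{4069}{3}} - 7496} = \frac{1}{- \frac{3}{4069} - 7496} = \frac{1}{- \frac{30501227}{4069}} = - \frac{4069}{30501227}$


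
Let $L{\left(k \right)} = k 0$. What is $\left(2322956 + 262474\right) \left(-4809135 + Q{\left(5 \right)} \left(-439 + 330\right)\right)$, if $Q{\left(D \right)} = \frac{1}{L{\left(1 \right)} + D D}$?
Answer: $- \frac{62168465877624}{5} \approx -1.2434 \cdot 10^{13}$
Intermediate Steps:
$L{\left(k \right)} = 0$
$Q{\left(D \right)} = \frac{1}{D^{2}}$ ($Q{\left(D \right)} = \frac{1}{0 + D D} = \frac{1}{0 + D^{2}} = \frac{1}{D^{2}}$)
$\left(2322956 + 262474\right) \left(-4809135 + Q{\left(5 \right)} \left(-439 + 330\right)\right) = \left(2322956 + 262474\right) \left(-4809135 + \frac{-439 + 330}{25}\right) = 2585430 \left(-4809135 + \frac{1}{25} \left(-109\right)\right) = 2585430 \left(-4809135 - \frac{109}{25}\right) = 2585430 \left(- \frac{120228484}{25}\right) = - \frac{62168465877624}{5}$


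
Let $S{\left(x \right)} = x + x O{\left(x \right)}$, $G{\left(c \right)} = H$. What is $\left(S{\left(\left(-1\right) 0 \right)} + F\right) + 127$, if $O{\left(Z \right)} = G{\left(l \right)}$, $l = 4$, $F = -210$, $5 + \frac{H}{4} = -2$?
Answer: $-83$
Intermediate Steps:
$H = -28$ ($H = -20 + 4 \left(-2\right) = -20 - 8 = -28$)
$G{\left(c \right)} = -28$
$O{\left(Z \right)} = -28$
$S{\left(x \right)} = - 27 x$ ($S{\left(x \right)} = x + x \left(-28\right) = x - 28 x = - 27 x$)
$\left(S{\left(\left(-1\right) 0 \right)} + F\right) + 127 = \left(- 27 \left(\left(-1\right) 0\right) - 210\right) + 127 = \left(\left(-27\right) 0 - 210\right) + 127 = \left(0 - 210\right) + 127 = -210 + 127 = -83$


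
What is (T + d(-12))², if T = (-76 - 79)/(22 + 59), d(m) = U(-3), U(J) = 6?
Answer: 109561/6561 ≈ 16.699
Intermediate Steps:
d(m) = 6
T = -155/81 ≈ -1.9136
(T + d(-12))² = (-155/81 + 6)² = (331/81)² = 109561/6561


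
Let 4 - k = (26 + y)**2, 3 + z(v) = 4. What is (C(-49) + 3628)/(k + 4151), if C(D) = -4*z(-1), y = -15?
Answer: 1812/2017 ≈ 0.89836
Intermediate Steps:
z(v) = 1 (z(v) = -3 + 4 = 1)
C(D) = -4 (C(D) = -4*1 = -4)
k = -117 (k = 4 - (26 - 15)**2 = 4 - 1*11**2 = 4 - 1*121 = 4 - 121 = -117)
(C(-49) + 3628)/(k + 4151) = (-4 + 3628)/(-117 + 4151) = 3624/4034 = 3624*(1/4034) = 1812/2017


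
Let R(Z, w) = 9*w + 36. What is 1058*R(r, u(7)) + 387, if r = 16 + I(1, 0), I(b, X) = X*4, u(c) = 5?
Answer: 86085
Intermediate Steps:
I(b, X) = 4*X
r = 16 (r = 16 + 4*0 = 16 + 0 = 16)
R(Z, w) = 36 + 9*w
1058*R(r, u(7)) + 387 = 1058*(36 + 9*5) + 387 = 1058*(36 + 45) + 387 = 1058*81 + 387 = 85698 + 387 = 86085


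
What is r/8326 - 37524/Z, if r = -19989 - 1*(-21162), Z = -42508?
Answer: 3937899/3846974 ≈ 1.0236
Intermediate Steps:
r = 1173 (r = -19989 + 21162 = 1173)
r/8326 - 37524/Z = 1173/8326 - 37524/(-42508) = 1173*(1/8326) - 37524*(-1/42508) = 51/362 + 9381/10627 = 3937899/3846974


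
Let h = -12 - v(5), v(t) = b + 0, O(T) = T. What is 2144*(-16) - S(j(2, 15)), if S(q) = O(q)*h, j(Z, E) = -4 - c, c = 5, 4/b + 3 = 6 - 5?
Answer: -34394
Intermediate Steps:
b = -2 (b = 4/(-3 + (6 - 5)) = 4/(-3 + 1) = 4/(-2) = 4*(-½) = -2)
v(t) = -2 (v(t) = -2 + 0 = -2)
j(Z, E) = -9 (j(Z, E) = -4 - 1*5 = -4 - 5 = -9)
h = -10 (h = -12 - 1*(-2) = -12 + 2 = -10)
S(q) = -10*q (S(q) = q*(-10) = -10*q)
2144*(-16) - S(j(2, 15)) = 2144*(-16) - (-10)*(-9) = -34304 - 1*90 = -34304 - 90 = -34394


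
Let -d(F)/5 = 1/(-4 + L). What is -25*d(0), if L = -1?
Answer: -25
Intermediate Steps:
d(F) = 1 (d(F) = -5/(-4 - 1) = -5/(-5) = -5*(-⅕) = 1)
-25*d(0) = -25*1 = -25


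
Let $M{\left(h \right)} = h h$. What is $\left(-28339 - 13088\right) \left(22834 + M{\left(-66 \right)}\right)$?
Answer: $-1126400130$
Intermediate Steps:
$M{\left(h \right)} = h^{2}$
$\left(-28339 - 13088\right) \left(22834 + M{\left(-66 \right)}\right) = \left(-28339 - 13088\right) \left(22834 + \left(-66\right)^{2}\right) = - 41427 \left(22834 + 4356\right) = \left(-41427\right) 27190 = -1126400130$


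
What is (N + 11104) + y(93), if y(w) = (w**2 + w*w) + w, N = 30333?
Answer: 58828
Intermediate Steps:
y(w) = w + 2*w**2 (y(w) = (w**2 + w**2) + w = 2*w**2 + w = w + 2*w**2)
(N + 11104) + y(93) = (30333 + 11104) + 93*(1 + 2*93) = 41437 + 93*(1 + 186) = 41437 + 93*187 = 41437 + 17391 = 58828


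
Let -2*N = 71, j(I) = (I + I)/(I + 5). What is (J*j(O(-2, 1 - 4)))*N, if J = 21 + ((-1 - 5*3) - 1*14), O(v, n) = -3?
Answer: -1917/2 ≈ -958.50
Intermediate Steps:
j(I) = 2*I/(5 + I) (j(I) = (2*I)/(5 + I) = 2*I/(5 + I))
N = -71/2 (N = -½*71 = -71/2 ≈ -35.500)
J = -9 (J = 21 + ((-1 - 15) - 14) = 21 + (-16 - 14) = 21 - 30 = -9)
(J*j(O(-2, 1 - 4)))*N = -18*(-3)/(5 - 3)*(-71/2) = -18*(-3)/2*(-71/2) = -9*(-3)*(-71/2) = 27*(-71/2) = -1917/2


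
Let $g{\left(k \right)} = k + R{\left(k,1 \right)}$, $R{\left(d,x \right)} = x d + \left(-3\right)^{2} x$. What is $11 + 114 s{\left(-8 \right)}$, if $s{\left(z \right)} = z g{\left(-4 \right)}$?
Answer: $-901$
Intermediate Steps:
$R{\left(d,x \right)} = 9 x + d x$ ($R{\left(d,x \right)} = d x + 9 x = 9 x + d x$)
$g{\left(k \right)} = 9 + 2 k$ ($g{\left(k \right)} = k + 1 \left(9 + k\right) = k + \left(9 + k\right) = 9 + 2 k$)
$s{\left(z \right)} = z$ ($s{\left(z \right)} = z \left(9 + 2 \left(-4\right)\right) = z \left(9 - 8\right) = z 1 = z$)
$11 + 114 s{\left(-8 \right)} = 11 + 114 \left(-8\right) = 11 - 912 = -901$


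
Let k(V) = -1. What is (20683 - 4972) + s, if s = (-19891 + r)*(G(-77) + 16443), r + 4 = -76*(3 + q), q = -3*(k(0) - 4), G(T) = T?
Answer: -347974547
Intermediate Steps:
q = 15 (q = -3*(-1 - 4) = -3*(-5) = 15)
r = -1372 (r = -4 - 76*(3 + 15) = -4 - 76*18 = -4 - 1368 = -1372)
s = -347990258 (s = (-19891 - 1372)*(-77 + 16443) = -21263*16366 = -347990258)
(20683 - 4972) + s = (20683 - 4972) - 347990258 = 15711 - 347990258 = -347974547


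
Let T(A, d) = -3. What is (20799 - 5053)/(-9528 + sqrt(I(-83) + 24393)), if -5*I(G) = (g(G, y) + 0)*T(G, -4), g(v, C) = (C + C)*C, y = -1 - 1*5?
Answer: -250046480/151263913 - 15746*sqrt(610905)/453791739 ≈ -1.6802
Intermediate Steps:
y = -6 (y = -1 - 5 = -6)
g(v, C) = 2*C**2 (g(v, C) = (2*C)*C = 2*C**2)
I(G) = 216/5 (I(G) = -(2*(-6)**2 + 0)*(-3)/5 = -(2*36 + 0)*(-3)/5 = -(72 + 0)*(-3)/5 = -72*(-3)/5 = -1/5*(-216) = 216/5)
(20799 - 5053)/(-9528 + sqrt(I(-83) + 24393)) = (20799 - 5053)/(-9528 + sqrt(216/5 + 24393)) = 15746/(-9528 + sqrt(122181/5)) = 15746/(-9528 + sqrt(610905)/5)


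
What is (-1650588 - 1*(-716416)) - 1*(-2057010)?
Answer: 1122838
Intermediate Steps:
(-1650588 - 1*(-716416)) - 1*(-2057010) = (-1650588 + 716416) + 2057010 = -934172 + 2057010 = 1122838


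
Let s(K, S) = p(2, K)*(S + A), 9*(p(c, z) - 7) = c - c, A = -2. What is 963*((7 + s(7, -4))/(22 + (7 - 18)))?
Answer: -33705/11 ≈ -3064.1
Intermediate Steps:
p(c, z) = 7 (p(c, z) = 7 + (c - c)/9 = 7 + (⅑)*0 = 7 + 0 = 7)
s(K, S) = -14 + 7*S (s(K, S) = 7*(S - 2) = 7*(-2 + S) = -14 + 7*S)
963*((7 + s(7, -4))/(22 + (7 - 18))) = 963*((7 + (-14 + 7*(-4)))/(22 + (7 - 18))) = 963*((7 + (-14 - 28))/(22 - 11)) = 963*((7 - 42)/11) = 963*(-35*1/11) = 963*(-35/11) = -33705/11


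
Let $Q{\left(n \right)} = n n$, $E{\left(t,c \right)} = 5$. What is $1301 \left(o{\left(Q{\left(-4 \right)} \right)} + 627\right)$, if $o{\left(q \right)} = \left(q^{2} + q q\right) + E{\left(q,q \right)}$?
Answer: $1488344$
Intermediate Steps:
$Q{\left(n \right)} = n^{2}$
$o{\left(q \right)} = 5 + 2 q^{2}$ ($o{\left(q \right)} = \left(q^{2} + q q\right) + 5 = \left(q^{2} + q^{2}\right) + 5 = 2 q^{2} + 5 = 5 + 2 q^{2}$)
$1301 \left(o{\left(Q{\left(-4 \right)} \right)} + 627\right) = 1301 \left(\left(5 + 2 \left(\left(-4\right)^{2}\right)^{2}\right) + 627\right) = 1301 \left(\left(5 + 2 \cdot 16^{2}\right) + 627\right) = 1301 \left(\left(5 + 2 \cdot 256\right) + 627\right) = 1301 \left(\left(5 + 512\right) + 627\right) = 1301 \left(517 + 627\right) = 1301 \cdot 1144 = 1488344$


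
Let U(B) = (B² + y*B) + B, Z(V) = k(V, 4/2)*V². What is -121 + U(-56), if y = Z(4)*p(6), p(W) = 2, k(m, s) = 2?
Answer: -625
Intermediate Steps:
Z(V) = 2*V²
y = 64 (y = (2*4²)*2 = (2*16)*2 = 32*2 = 64)
U(B) = B² + 65*B (U(B) = (B² + 64*B) + B = B² + 65*B)
-121 + U(-56) = -121 - 56*(65 - 56) = -121 - 56*9 = -121 - 504 = -625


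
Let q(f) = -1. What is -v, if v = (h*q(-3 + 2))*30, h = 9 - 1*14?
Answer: -150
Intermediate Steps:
h = -5 (h = 9 - 14 = -5)
v = 150 (v = -5*(-1)*30 = 5*30 = 150)
-v = -1*150 = -150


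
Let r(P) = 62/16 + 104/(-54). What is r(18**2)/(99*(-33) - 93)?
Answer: -421/725760 ≈ -0.00058008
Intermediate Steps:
r(P) = 421/216 (r(P) = 62*(1/16) + 104*(-1/54) = 31/8 - 52/27 = 421/216)
r(18**2)/(99*(-33) - 93) = 421/(216*(99*(-33) - 93)) = 421/(216*(-3267 - 93)) = (421/216)/(-3360) = (421/216)*(-1/3360) = -421/725760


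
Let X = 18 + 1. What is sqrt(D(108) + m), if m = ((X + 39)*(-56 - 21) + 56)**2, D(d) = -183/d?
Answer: sqrt(700131539)/6 ≈ 4410.0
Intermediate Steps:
X = 19
m = 19448100 (m = ((19 + 39)*(-56 - 21) + 56)**2 = (58*(-77) + 56)**2 = (-4466 + 56)**2 = (-4410)**2 = 19448100)
sqrt(D(108) + m) = sqrt(-183/108 + 19448100) = sqrt(-183*1/108 + 19448100) = sqrt(-61/36 + 19448100) = sqrt(700131539/36) = sqrt(700131539)/6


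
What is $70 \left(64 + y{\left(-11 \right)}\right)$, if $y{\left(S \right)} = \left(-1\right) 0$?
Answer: $4480$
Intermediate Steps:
$y{\left(S \right)} = 0$
$70 \left(64 + y{\left(-11 \right)}\right) = 70 \left(64 + 0\right) = 70 \cdot 64 = 4480$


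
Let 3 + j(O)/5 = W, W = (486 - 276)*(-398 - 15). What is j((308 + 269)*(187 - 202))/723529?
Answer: -433665/723529 ≈ -0.59937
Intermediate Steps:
W = -86730 (W = 210*(-413) = -86730)
j(O) = -433665 (j(O) = -15 + 5*(-86730) = -15 - 433650 = -433665)
j((308 + 269)*(187 - 202))/723529 = -433665/723529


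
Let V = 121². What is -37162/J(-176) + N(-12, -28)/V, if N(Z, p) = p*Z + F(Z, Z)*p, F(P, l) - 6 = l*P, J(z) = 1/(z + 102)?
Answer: 40262570444/14641 ≈ 2.7500e+6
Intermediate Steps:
J(z) = 1/(102 + z)
V = 14641
F(P, l) = 6 + P*l (F(P, l) = 6 + l*P = 6 + P*l)
N(Z, p) = Z*p + p*(6 + Z²) (N(Z, p) = p*Z + (6 + Z*Z)*p = Z*p + (6 + Z²)*p = Z*p + p*(6 + Z²))
-37162/J(-176) + N(-12, -28)/V = -37162/(1/(102 - 176)) - 28*(6 - 12 + (-12)²)/14641 = -37162/(1/(-74)) - 28*(6 - 12 + 144)*(1/14641) = -37162/(-1/74) - 28*138*(1/14641) = -37162*(-74) - 3864*1/14641 = 2749988 - 3864/14641 = 40262570444/14641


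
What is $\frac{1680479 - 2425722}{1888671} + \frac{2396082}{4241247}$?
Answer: $\frac{454883649667}{2670106737579} \approx 0.17036$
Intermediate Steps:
$\frac{1680479 - 2425722}{1888671} + \frac{2396082}{4241247} = \left(-745243\right) \frac{1}{1888671} + 2396082 \cdot \frac{1}{4241247} = - \frac{745243}{1888671} + \frac{798694}{1413749} = \frac{454883649667}{2670106737579}$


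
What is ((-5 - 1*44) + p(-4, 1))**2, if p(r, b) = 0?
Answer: 2401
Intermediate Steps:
((-5 - 1*44) + p(-4, 1))**2 = ((-5 - 1*44) + 0)**2 = ((-5 - 44) + 0)**2 = (-49 + 0)**2 = (-49)**2 = 2401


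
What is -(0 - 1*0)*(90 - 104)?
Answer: 0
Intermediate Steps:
-(0 - 1*0)*(90 - 104) = -(0 + 0)*(-14) = -0*(-14) = -1*0 = 0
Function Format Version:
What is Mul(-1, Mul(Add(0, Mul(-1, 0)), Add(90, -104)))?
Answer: 0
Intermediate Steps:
Mul(-1, Mul(Add(0, Mul(-1, 0)), Add(90, -104))) = Mul(-1, Mul(Add(0, 0), -14)) = Mul(-1, Mul(0, -14)) = Mul(-1, 0) = 0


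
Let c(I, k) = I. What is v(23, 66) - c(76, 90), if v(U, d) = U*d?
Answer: 1442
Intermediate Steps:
v(23, 66) - c(76, 90) = 23*66 - 1*76 = 1518 - 76 = 1442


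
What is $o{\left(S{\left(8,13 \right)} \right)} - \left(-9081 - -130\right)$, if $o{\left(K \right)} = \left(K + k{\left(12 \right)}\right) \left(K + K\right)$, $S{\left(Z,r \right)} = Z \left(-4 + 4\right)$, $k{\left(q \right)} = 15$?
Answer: $8951$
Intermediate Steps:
$S{\left(Z,r \right)} = 0$ ($S{\left(Z,r \right)} = Z 0 = 0$)
$o{\left(K \right)} = 2 K \left(15 + K\right)$ ($o{\left(K \right)} = \left(K + 15\right) \left(K + K\right) = \left(15 + K\right) 2 K = 2 K \left(15 + K\right)$)
$o{\left(S{\left(8,13 \right)} \right)} - \left(-9081 - -130\right) = 2 \cdot 0 \left(15 + 0\right) - \left(-9081 - -130\right) = 2 \cdot 0 \cdot 15 - \left(-9081 + 130\right) = 0 - -8951 = 0 + 8951 = 8951$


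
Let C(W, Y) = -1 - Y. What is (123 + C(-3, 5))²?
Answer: 13689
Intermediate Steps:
(123 + C(-3, 5))² = (123 + (-1 - 1*5))² = (123 + (-1 - 5))² = (123 - 6)² = 117² = 13689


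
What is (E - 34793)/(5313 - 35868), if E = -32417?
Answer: 13442/6111 ≈ 2.1996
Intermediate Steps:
(E - 34793)/(5313 - 35868) = (-32417 - 34793)/(5313 - 35868) = -67210/(-30555) = -67210*(-1/30555) = 13442/6111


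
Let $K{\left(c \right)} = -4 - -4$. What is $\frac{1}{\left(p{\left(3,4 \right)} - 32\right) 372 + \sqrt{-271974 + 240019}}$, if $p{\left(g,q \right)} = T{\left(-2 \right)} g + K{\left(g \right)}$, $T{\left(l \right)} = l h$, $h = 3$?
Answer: $- \frac{3720}{69198391} - \frac{i \sqrt{31955}}{345991955} \approx -5.3759 \cdot 10^{-5} - 5.1666 \cdot 10^{-7} i$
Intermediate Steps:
$T{\left(l \right)} = 3 l$ ($T{\left(l \right)} = l 3 = 3 l$)
$K{\left(c \right)} = 0$ ($K{\left(c \right)} = -4 + 4 = 0$)
$p{\left(g,q \right)} = - 6 g$ ($p{\left(g,q \right)} = 3 \left(-2\right) g + 0 = - 6 g + 0 = - 6 g$)
$\frac{1}{\left(p{\left(3,4 \right)} - 32\right) 372 + \sqrt{-271974 + 240019}} = \frac{1}{\left(\left(-6\right) 3 - 32\right) 372 + \sqrt{-271974 + 240019}} = \frac{1}{\left(-18 - 32\right) 372 + \sqrt{-31955}} = \frac{1}{\left(-50\right) 372 + i \sqrt{31955}} = \frac{1}{-18600 + i \sqrt{31955}}$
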